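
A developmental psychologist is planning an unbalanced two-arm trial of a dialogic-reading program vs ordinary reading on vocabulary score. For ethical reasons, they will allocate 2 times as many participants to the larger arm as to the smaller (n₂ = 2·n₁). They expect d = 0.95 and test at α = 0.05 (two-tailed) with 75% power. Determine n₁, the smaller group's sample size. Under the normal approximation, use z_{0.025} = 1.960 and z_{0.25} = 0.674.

With allocation ratio k = n₂/n₁ = 2, Var(x̄₁−x̄₂) = σ²(1/n₁ + 1/(k·n₁)) = σ²·(k+1)/(k·n₁).
So n₁ = (1 + 1/k)·((z_{α/2} + z_β)/d)² = 1.500 × (2.634/0.95)².
n₁ = 1.500 × 7.69 = 11.5.
Round up: n₁ = 12, giving n₂ = 2 × 12 = 24.

n₁ = 12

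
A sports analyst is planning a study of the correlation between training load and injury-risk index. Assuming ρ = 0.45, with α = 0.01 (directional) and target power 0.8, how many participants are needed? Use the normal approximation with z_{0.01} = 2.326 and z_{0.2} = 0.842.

Fisher's z: C = ½·ln((1+r)/(1−r)) = ½·ln(2.6364) = 0.4847.
n = ((z_{α} + z_β)/C)² + 3.
(2.326 + 0.842) / 0.4847 = 3.168 / 0.4847 = 6.536.
n = 6.536² + 3 = 42.72 + 3 = 45.7.
Round up.

n = 46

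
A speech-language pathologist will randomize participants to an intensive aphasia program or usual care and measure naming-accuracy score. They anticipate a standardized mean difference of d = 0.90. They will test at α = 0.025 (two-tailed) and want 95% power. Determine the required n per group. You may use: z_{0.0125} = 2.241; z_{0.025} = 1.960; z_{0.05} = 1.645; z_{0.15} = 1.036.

For two independent groups with equal n: n = 2·((z_{α/2} + z_β) / d)².
z_{α/2} + z_β = 2.241 + 1.645 = 3.886.
n = 2 × (3.886 / 0.90)² = 2 × 4.318² = 2 × 18.64 = 37.3.
Round up to the next whole participant.

n = 38 per group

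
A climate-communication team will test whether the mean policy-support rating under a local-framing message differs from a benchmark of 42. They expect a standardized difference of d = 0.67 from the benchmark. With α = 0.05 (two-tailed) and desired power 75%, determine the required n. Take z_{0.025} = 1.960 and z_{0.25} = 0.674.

For a one-sample test: n = ((z_{α/2} + z_β) / d)².
z_{α/2} + z_β = 1.960 + 0.674 = 2.634.
n = (2.634 / 0.67)² = 3.931² = 15.46.
Round up.

n = 16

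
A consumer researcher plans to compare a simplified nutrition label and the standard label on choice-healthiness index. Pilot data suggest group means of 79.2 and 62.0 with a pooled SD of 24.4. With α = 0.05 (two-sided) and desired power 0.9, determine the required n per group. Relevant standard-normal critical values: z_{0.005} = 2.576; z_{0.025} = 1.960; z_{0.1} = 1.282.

n = 43 per group

Cohen's d = |M₁ − M₂| / SD_pooled = |79.2 − 62.0| / 24.4 = 17.2 / 24.4 = 0.705.
For two independent groups with equal n: n = 2·((z_{α/2} + z_β) / d)².
z_{α/2} + z_β = 1.960 + 1.282 = 3.242.
n = 2 × (3.242 / 0.705)² = 2 × 4.599² = 2 × 21.15 = 42.3.
Round up to the next whole participant.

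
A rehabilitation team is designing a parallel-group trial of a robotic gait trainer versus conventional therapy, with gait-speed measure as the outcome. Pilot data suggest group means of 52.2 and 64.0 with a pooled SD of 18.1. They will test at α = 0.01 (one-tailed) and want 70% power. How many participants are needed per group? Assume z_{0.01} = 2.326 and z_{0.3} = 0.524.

Cohen's d = |M₁ − M₂| / SD_pooled = |52.2 − 64.0| / 18.1 = 11.8 / 18.1 = 0.652.
For two independent groups with equal n: n = 2·((z_{α} + z_β) / d)².
z_{α} + z_β = 2.326 + 0.524 = 2.850.
n = 2 × (2.850 / 0.652)² = 2 × 4.371² = 2 × 19.11 = 38.2.
Round up to the next whole participant.

n = 39 per group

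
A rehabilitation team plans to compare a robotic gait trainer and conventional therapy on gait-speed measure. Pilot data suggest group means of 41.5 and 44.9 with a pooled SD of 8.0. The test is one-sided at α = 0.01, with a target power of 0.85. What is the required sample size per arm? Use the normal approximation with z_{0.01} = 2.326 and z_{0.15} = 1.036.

n = 126 per group

Cohen's d = |M₁ − M₂| / SD_pooled = |41.5 − 44.9| / 8.0 = 3.4 / 8.0 = 0.425.
For two independent groups with equal n: n = 2·((z_{α} + z_β) / d)².
z_{α} + z_β = 2.326 + 1.036 = 3.362.
n = 2 × (3.362 / 0.425)² = 2 × 7.911² = 2 × 62.58 = 125.2.
Round up to the next whole participant.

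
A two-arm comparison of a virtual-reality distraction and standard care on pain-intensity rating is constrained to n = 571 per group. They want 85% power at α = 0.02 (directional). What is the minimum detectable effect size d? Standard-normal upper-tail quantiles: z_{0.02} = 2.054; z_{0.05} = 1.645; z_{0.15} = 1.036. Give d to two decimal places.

For two independent groups of n = 571 each: d_min = (z_{α} + z_β)·√(2/n).
z-sum = 2.054 + 1.036 = 3.090.
d_min = 3.090 × √(2/571) = 3.090 × 0.0592 = 0.183.

d_min ≈ 0.18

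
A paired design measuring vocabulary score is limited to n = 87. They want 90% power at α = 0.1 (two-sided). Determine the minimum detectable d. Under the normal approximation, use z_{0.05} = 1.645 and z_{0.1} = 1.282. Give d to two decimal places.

For a single sample (or paired design) of n = 87: d_min = (z_{α/2} + z_β)/√n.
z-sum = 1.645 + 1.282 = 2.927.
d_min = 2.927 / √87 = 2.927 / 9.327 = 0.314.

d_min ≈ 0.31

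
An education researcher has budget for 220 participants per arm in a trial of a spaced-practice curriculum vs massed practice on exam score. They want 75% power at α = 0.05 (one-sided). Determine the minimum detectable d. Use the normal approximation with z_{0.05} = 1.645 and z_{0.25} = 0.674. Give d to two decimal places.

For two independent groups of n = 220 each: d_min = (z_{α} + z_β)·√(2/n).
z-sum = 1.645 + 0.674 = 2.319.
d_min = 2.319 × √(2/220) = 2.319 × 0.0953 = 0.221.

d_min ≈ 0.22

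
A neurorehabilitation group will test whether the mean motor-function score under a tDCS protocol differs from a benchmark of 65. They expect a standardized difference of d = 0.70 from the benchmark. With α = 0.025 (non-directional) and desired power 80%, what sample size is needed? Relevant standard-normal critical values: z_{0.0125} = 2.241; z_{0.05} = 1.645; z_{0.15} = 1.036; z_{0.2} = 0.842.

n = 20

For a one-sample test: n = ((z_{α/2} + z_β) / d)².
z_{α/2} + z_β = 2.241 + 0.842 = 3.083.
n = (3.083 / 0.70)² = 4.404² = 19.40.
Round up.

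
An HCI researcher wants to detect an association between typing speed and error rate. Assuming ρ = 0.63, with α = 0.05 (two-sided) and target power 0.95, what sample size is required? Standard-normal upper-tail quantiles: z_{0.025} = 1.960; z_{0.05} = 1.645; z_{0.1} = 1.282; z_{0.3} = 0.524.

Fisher's z: C = ½·ln((1+r)/(1−r)) = ½·ln(4.4054) = 0.7414.
n = ((z_{α/2} + z_β)/C)² + 3.
(1.960 + 1.645) / 0.7414 = 3.605 / 0.7414 = 4.862.
n = 4.862² + 3 = 23.64 + 3 = 26.6.
Round up.

n = 27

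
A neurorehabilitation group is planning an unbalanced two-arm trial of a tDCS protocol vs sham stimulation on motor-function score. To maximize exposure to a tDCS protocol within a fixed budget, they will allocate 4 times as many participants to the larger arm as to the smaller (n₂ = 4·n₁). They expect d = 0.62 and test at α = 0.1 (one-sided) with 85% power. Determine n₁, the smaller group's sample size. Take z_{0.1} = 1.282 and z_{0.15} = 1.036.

With allocation ratio k = n₂/n₁ = 4, Var(x̄₁−x̄₂) = σ²(1/n₁ + 1/(k·n₁)) = σ²·(k+1)/(k·n₁).
So n₁ = (1 + 1/k)·((z_{α} + z_β)/d)² = 1.250 × (2.318/0.62)².
n₁ = 1.250 × 13.98 = 17.5.
Round up: n₁ = 18, giving n₂ = 4 × 18 = 72.

n₁ = 18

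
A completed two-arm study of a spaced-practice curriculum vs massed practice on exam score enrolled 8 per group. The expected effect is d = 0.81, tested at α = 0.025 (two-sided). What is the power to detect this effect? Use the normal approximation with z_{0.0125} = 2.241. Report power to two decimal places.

For two equal groups, power = Φ(d·√(n/2) − z_{α/2}).
d·√(n/2) = 0.81 × √(8/2) = 0.81 × 2.000 = 1.620.
z_β = 1.620 − 2.241 = -0.621.
Power = Φ(-0.621) = 0.267.

power ≈ 0.27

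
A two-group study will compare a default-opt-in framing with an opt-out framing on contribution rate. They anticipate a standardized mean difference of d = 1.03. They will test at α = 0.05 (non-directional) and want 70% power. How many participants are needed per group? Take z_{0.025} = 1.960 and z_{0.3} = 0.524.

For two independent groups with equal n: n = 2·((z_{α/2} + z_β) / d)².
z_{α/2} + z_β = 1.960 + 0.524 = 2.484.
n = 2 × (2.484 / 1.03)² = 2 × 2.412² = 2 × 5.82 = 11.6.
Round up to the next whole participant.

n = 12 per group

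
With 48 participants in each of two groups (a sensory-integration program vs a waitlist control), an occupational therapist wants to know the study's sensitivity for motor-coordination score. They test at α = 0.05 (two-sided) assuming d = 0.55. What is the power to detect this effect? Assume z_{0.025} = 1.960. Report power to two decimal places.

For two equal groups, power = Φ(d·√(n/2) − z_{α/2}).
d·√(n/2) = 0.55 × √(48/2) = 0.55 × 4.899 = 2.694.
z_β = 2.694 − 1.960 = 0.734.
Power = Φ(0.734) = 0.769.

power ≈ 0.77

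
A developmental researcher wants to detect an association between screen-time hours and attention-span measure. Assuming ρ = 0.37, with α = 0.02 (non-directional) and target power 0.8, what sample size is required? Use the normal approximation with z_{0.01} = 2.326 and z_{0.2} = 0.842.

n = 70

Fisher's z: C = ½·ln((1+r)/(1−r)) = ½·ln(2.1746) = 0.3884.
n = ((z_{α/2} + z_β)/C)² + 3.
(2.326 + 0.842) / 0.3884 = 3.168 / 0.3884 = 8.157.
n = 8.157² + 3 = 66.53 + 3 = 69.5.
Round up.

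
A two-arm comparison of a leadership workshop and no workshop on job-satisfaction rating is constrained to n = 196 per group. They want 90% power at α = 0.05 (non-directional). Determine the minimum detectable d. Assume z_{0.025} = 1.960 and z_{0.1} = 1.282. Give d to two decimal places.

d_min ≈ 0.33

For two independent groups of n = 196 each: d_min = (z_{α/2} + z_β)·√(2/n).
z-sum = 1.960 + 1.282 = 3.242.
d_min = 3.242 × √(2/196) = 3.242 × 0.1010 = 0.327.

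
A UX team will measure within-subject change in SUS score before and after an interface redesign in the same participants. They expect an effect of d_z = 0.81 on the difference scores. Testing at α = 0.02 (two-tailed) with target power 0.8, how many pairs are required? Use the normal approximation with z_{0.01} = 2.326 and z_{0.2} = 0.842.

n = 16 pairs

For a paired (one-sample on differences) test: n = ((z_{α/2} + z_β) / d)².
z_{α/2} + z_β = 2.326 + 0.842 = 3.168.
n = (3.168 / 0.81)² = 3.911² = 15.30.
Round up.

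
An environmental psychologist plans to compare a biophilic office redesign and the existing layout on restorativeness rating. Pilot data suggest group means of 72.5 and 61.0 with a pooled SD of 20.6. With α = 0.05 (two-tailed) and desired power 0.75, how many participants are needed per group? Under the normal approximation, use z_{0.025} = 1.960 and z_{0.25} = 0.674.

Cohen's d = |M₁ − M₂| / SD_pooled = |72.5 − 61.0| / 20.6 = 11.5 / 20.6 = 0.558.
For two independent groups with equal n: n = 2·((z_{α/2} + z_β) / d)².
z_{α/2} + z_β = 1.960 + 0.674 = 2.634.
n = 2 × (2.634 / 0.558)² = 2 × 4.720² = 2 × 22.28 = 44.6.
Round up to the next whole participant.

n = 45 per group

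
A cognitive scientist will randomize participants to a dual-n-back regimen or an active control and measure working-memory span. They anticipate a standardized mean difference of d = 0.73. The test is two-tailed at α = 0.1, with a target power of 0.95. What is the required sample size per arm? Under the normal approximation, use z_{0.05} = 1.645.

For two independent groups with equal n: n = 2·((z_{α/2} + z_β) / d)².
z_{α/2} + z_β = 1.645 + 1.645 = 3.290.
n = 2 × (3.290 / 0.73)² = 2 × 4.507² = 2 × 20.31 = 40.6.
Round up to the next whole participant.

n = 41 per group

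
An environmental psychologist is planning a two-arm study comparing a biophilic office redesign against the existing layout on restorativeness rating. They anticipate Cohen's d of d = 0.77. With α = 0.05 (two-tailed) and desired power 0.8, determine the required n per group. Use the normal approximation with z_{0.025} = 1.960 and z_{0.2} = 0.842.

n = 27 per group

For two independent groups with equal n: n = 2·((z_{α/2} + z_β) / d)².
z_{α/2} + z_β = 1.960 + 0.842 = 2.802.
n = 2 × (2.802 / 0.77)² = 2 × 3.639² = 2 × 13.24 = 26.5.
Round up to the next whole participant.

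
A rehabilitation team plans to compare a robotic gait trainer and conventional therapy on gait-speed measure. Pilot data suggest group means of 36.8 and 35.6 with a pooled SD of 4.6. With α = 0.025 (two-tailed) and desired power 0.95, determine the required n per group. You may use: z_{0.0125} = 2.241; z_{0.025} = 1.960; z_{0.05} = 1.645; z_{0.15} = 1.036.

Cohen's d = |M₁ − M₂| / SD_pooled = |36.8 − 35.6| / 4.6 = 1.2 / 4.6 = 0.261.
For two independent groups with equal n: n = 2·((z_{α/2} + z_β) / d)².
z_{α/2} + z_β = 2.241 + 1.645 = 3.886.
n = 2 × (3.886 / 0.261)² = 2 × 14.889² = 2 × 221.68 = 443.4.
Round up to the next whole participant.

n = 444 per group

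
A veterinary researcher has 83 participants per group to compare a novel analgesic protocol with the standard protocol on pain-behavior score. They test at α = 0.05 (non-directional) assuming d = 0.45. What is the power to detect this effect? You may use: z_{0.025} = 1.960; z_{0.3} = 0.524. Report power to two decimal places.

power ≈ 0.83

For two equal groups, power = Φ(d·√(n/2) − z_{α/2}).
d·√(n/2) = 0.45 × √(83/2) = 0.45 × 6.442 = 2.899.
z_β = 2.899 − 1.960 = 0.939.
Power = Φ(0.939) = 0.826.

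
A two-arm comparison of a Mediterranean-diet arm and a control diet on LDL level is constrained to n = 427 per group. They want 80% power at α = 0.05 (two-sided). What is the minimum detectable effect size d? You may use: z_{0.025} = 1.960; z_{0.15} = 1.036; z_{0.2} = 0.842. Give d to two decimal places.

d_min ≈ 0.19

For two independent groups of n = 427 each: d_min = (z_{α/2} + z_β)·√(2/n).
z-sum = 1.960 + 0.842 = 2.802.
d_min = 2.802 × √(2/427) = 2.802 × 0.0684 = 0.192.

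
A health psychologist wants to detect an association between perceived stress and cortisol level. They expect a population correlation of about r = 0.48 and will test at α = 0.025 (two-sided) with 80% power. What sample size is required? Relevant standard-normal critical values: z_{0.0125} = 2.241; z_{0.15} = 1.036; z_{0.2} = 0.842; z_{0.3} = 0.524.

Fisher's z: C = ½·ln((1+r)/(1−r)) = ½·ln(2.8462) = 0.5230.
n = ((z_{α/2} + z_β)/C)² + 3.
(2.241 + 0.842) / 0.5230 = 3.083 / 0.5230 = 5.895.
n = 5.895² + 3 = 34.75 + 3 = 37.7.
Round up.

n = 38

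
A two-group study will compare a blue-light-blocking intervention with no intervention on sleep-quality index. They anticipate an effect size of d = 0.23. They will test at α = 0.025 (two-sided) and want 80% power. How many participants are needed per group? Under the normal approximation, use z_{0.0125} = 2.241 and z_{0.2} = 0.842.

n = 360 per group

For two independent groups with equal n: n = 2·((z_{α/2} + z_β) / d)².
z_{α/2} + z_β = 2.241 + 0.842 = 3.083.
n = 2 × (3.083 / 0.23)² = 2 × 13.404² = 2 × 179.68 = 359.4.
Round up to the next whole participant.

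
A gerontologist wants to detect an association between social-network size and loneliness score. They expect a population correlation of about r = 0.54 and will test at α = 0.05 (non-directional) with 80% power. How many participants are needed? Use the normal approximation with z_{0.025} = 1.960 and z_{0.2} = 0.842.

Fisher's z: C = ½·ln((1+r)/(1−r)) = ½·ln(3.3478) = 0.6042.
n = ((z_{α/2} + z_β)/C)² + 3.
(1.960 + 0.842) / 0.6042 = 2.802 / 0.6042 = 4.638.
n = 4.638² + 3 = 21.51 + 3 = 24.5.
Round up.

n = 25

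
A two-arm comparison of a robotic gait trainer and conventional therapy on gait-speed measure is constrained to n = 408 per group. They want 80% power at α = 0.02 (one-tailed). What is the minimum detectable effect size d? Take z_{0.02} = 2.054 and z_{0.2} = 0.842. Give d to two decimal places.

For two independent groups of n = 408 each: d_min = (z_{α} + z_β)·√(2/n).
z-sum = 2.054 + 0.842 = 2.896.
d_min = 2.896 × √(2/408) = 2.896 × 0.0700 = 0.203.

d_min ≈ 0.20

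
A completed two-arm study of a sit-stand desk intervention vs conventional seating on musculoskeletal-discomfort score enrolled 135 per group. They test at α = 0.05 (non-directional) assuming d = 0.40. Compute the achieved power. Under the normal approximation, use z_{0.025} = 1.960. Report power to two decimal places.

For two equal groups, power = Φ(d·√(n/2) − z_{α/2}).
d·√(n/2) = 0.40 × √(135/2) = 0.40 × 8.216 = 3.286.
z_β = 3.286 − 1.960 = 1.326.
Power = Φ(1.326) = 0.908.

power ≈ 0.91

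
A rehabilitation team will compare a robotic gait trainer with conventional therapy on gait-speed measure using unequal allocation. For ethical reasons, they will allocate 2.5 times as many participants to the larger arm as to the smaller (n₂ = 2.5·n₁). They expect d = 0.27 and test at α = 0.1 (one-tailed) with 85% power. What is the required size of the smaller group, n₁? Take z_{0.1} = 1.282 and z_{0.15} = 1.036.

With allocation ratio k = n₂/n₁ = 2.5, Var(x̄₁−x̄₂) = σ²(1/n₁ + 1/(k·n₁)) = σ²·(k+1)/(k·n₁).
So n₁ = (1 + 1/k)·((z_{α} + z_β)/d)² = 1.400 × (2.318/0.27)².
n₁ = 1.400 × 73.71 = 103.2.
Round up: n₁ = 104, giving n₂ = 2.5 × 104 = 260.

n₁ = 104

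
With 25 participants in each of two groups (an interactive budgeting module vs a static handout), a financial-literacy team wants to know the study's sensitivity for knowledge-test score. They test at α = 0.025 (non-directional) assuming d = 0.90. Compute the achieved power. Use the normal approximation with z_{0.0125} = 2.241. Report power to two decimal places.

For two equal groups, power = Φ(d·√(n/2) − z_{α/2}).
d·√(n/2) = 0.90 × √(25/2) = 0.90 × 3.536 = 3.182.
z_β = 3.182 − 2.241 = 0.941.
Power = Φ(0.941) = 0.827.

power ≈ 0.83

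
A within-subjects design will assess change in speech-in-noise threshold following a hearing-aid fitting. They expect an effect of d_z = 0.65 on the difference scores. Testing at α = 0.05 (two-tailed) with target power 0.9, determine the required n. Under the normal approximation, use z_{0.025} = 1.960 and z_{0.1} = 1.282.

For a paired (one-sample on differences) test: n = ((z_{α/2} + z_β) / d)².
z_{α/2} + z_β = 1.960 + 1.282 = 3.242.
n = (3.242 / 0.65)² = 4.988² = 24.88.
Round up.

n = 25 pairs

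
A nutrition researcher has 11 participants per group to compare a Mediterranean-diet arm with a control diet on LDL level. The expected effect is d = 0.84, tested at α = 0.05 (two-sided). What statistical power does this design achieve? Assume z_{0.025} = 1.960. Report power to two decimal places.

power ≈ 0.50

For two equal groups, power = Φ(d·√(n/2) − z_{α/2}).
d·√(n/2) = 0.84 × √(11/2) = 0.84 × 2.345 = 1.970.
z_β = 1.970 − 1.960 = 0.010.
Power = Φ(0.010) = 0.504.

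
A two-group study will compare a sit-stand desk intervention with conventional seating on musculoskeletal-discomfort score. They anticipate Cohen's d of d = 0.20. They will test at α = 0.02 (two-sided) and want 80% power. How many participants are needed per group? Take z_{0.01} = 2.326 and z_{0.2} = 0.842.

For two independent groups with equal n: n = 2·((z_{α/2} + z_β) / d)².
z_{α/2} + z_β = 2.326 + 0.842 = 3.168.
n = 2 × (3.168 / 0.20)² = 2 × 15.840² = 2 × 250.91 = 501.8.
Round up to the next whole participant.

n = 502 per group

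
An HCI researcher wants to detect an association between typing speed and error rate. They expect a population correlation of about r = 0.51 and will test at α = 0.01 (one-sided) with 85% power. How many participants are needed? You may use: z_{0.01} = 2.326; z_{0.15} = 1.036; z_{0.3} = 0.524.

n = 39

Fisher's z: C = ½·ln((1+r)/(1−r)) = ½·ln(3.0816) = 0.5627.
n = ((z_{α} + z_β)/C)² + 3.
(2.326 + 1.036) / 0.5627 = 3.362 / 0.5627 = 5.975.
n = 5.975² + 3 = 35.70 + 3 = 38.7.
Round up.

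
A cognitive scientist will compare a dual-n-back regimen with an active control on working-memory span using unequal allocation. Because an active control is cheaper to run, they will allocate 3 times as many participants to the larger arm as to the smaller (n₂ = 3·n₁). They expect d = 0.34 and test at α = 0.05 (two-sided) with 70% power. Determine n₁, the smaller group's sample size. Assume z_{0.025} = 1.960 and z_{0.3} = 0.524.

With allocation ratio k = n₂/n₁ = 3, Var(x̄₁−x̄₂) = σ²(1/n₁ + 1/(k·n₁)) = σ²·(k+1)/(k·n₁).
So n₁ = (1 + 1/k)·((z_{α/2} + z_β)/d)² = 1.333 × (2.484/0.34)².
n₁ = 1.333 × 53.38 = 71.2.
Round up: n₁ = 72, giving n₂ = 3 × 72 = 216.

n₁ = 72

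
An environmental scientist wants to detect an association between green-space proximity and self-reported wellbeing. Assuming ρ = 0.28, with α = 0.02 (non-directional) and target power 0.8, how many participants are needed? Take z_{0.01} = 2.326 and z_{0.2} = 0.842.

n = 125

Fisher's z: C = ½·ln((1+r)/(1−r)) = ½·ln(1.7778) = 0.2877.
n = ((z_{α/2} + z_β)/C)² + 3.
(2.326 + 0.842) / 0.2877 = 3.168 / 0.2877 = 11.011.
n = 11.011² + 3 = 121.25 + 3 = 124.3.
Round up.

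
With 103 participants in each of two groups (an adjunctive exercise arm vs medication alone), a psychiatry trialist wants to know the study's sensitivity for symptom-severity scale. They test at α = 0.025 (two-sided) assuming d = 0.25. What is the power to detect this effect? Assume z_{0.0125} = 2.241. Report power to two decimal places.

power ≈ 0.33

For two equal groups, power = Φ(d·√(n/2) − z_{α/2}).
d·√(n/2) = 0.25 × √(103/2) = 0.25 × 7.176 = 1.794.
z_β = 1.794 − 2.241 = -0.447.
Power = Φ(-0.447) = 0.327.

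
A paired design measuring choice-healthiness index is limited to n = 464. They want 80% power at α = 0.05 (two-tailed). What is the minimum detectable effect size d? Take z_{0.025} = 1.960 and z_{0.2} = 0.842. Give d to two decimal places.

d_min ≈ 0.13

For a single sample (or paired design) of n = 464: d_min = (z_{α/2} + z_β)/√n.
z-sum = 1.960 + 0.842 = 2.802.
d_min = 2.802 / √464 = 2.802 / 21.541 = 0.130.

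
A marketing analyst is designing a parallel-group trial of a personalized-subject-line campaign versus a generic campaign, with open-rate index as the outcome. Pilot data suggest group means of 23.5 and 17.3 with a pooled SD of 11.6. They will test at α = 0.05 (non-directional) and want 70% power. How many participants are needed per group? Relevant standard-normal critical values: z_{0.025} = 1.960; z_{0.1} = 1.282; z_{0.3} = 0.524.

Cohen's d = |M₁ − M₂| / SD_pooled = |23.5 − 17.3| / 11.6 = 6.2 / 11.6 = 0.534.
For two independent groups with equal n: n = 2·((z_{α/2} + z_β) / d)².
z_{α/2} + z_β = 1.960 + 0.524 = 2.484.
n = 2 × (2.484 / 0.534)² = 2 × 4.652² = 2 × 21.64 = 43.3.
Round up to the next whole participant.

n = 44 per group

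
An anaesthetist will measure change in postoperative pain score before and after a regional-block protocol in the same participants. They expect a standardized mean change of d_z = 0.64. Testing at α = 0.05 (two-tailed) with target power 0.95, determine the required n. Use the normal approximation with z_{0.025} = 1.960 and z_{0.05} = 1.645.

n = 32 pairs

For a paired (one-sample on differences) test: n = ((z_{α/2} + z_β) / d)².
z_{α/2} + z_β = 1.960 + 1.645 = 3.605.
n = (3.605 / 0.64)² = 5.633² = 31.73.
Round up.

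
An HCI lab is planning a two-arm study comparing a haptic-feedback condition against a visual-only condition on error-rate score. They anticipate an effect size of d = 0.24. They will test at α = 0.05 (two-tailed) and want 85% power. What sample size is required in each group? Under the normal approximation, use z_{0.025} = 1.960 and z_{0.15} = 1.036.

For two independent groups with equal n: n = 2·((z_{α/2} + z_β) / d)².
z_{α/2} + z_β = 1.960 + 1.036 = 2.996.
n = 2 × (2.996 / 0.24)² = 2 × 12.483² = 2 × 155.83 = 311.7.
Round up to the next whole participant.

n = 312 per group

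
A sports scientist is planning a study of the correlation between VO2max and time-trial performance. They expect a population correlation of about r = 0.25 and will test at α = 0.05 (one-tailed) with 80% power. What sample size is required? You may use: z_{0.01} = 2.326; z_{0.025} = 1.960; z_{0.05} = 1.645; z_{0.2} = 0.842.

n = 98

Fisher's z: C = ½·ln((1+r)/(1−r)) = ½·ln(1.6667) = 0.2554.
n = ((z_{α} + z_β)/C)² + 3.
(1.645 + 0.842) / 0.2554 = 2.487 / 0.2554 = 9.738.
n = 9.738² + 3 = 94.82 + 3 = 97.8.
Round up.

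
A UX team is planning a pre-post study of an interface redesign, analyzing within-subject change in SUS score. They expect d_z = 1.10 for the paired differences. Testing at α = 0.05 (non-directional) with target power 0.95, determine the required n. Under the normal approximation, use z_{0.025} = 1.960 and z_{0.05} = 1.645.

For a paired (one-sample on differences) test: n = ((z_{α/2} + z_β) / d)².
z_{α/2} + z_β = 1.960 + 1.645 = 3.605.
n = (3.605 / 1.10)² = 3.277² = 10.74.
Round up.

n = 11 pairs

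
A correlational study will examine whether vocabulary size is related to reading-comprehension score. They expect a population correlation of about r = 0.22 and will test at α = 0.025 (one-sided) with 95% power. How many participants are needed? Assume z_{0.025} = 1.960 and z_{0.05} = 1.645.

n = 263

Fisher's z: C = ½·ln((1+r)/(1−r)) = ½·ln(1.5641) = 0.2237.
n = ((z_{α} + z_β)/C)² + 3.
(1.960 + 1.645) / 0.2237 = 3.605 / 0.2237 = 16.115.
n = 16.115² + 3 = 259.70 + 3 = 262.7.
Round up.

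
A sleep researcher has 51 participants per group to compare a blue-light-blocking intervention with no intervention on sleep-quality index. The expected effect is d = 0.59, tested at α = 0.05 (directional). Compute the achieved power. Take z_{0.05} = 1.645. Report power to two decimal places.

power ≈ 0.91

For two equal groups, power = Φ(d·√(n/2) − z_{α}).
d·√(n/2) = 0.59 × √(51/2) = 0.59 × 5.050 = 2.979.
z_β = 2.979 − 1.645 = 1.334.
Power = Φ(1.334) = 0.909.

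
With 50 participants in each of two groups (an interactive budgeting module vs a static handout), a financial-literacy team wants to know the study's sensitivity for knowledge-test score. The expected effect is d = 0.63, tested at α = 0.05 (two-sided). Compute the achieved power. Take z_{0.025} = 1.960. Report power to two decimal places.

For two equal groups, power = Φ(d·√(n/2) − z_{α/2}).
d·√(n/2) = 0.63 × √(50/2) = 0.63 × 5.000 = 3.150.
z_β = 3.150 − 1.960 = 1.190.
Power = Φ(1.190) = 0.883.

power ≈ 0.88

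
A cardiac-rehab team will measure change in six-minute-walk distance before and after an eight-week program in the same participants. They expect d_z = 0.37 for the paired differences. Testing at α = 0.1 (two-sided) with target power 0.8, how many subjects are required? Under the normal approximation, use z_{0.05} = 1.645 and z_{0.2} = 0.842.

For a paired (one-sample on differences) test: n = ((z_{α/2} + z_β) / d)².
z_{α/2} + z_β = 1.645 + 0.842 = 2.487.
n = (2.487 / 0.37)² = 6.722² = 45.18.
Round up.

n = 46 pairs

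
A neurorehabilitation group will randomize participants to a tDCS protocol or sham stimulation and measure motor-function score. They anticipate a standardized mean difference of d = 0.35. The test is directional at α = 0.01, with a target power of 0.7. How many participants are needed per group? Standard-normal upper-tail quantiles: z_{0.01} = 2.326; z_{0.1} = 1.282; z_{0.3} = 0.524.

For two independent groups with equal n: n = 2·((z_{α} + z_β) / d)².
z_{α} + z_β = 2.326 + 0.524 = 2.850.
n = 2 × (2.850 / 0.35)² = 2 × 8.143² = 2 × 66.31 = 132.6.
Round up to the next whole participant.

n = 133 per group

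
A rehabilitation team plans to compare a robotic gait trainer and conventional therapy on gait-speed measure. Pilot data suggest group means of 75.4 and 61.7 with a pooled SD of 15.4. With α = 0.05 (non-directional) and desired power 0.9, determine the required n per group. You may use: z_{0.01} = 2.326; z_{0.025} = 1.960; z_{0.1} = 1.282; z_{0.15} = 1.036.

n = 27 per group

Cohen's d = |M₁ − M₂| / SD_pooled = |75.4 − 61.7| / 15.4 = 13.7 / 15.4 = 0.890.
For two independent groups with equal n: n = 2·((z_{α/2} + z_β) / d)².
z_{α/2} + z_β = 1.960 + 1.282 = 3.242.
n = 2 × (3.242 / 0.890)² = 2 × 3.643² = 2 × 13.27 = 26.5.
Round up to the next whole participant.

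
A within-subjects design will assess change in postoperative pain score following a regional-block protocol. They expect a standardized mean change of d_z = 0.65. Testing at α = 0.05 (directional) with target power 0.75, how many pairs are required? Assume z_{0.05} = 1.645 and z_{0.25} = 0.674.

For a paired (one-sample on differences) test: n = ((z_{α} + z_β) / d)².
z_{α} + z_β = 1.645 + 0.674 = 2.319.
n = (2.319 / 0.65)² = 3.568² = 12.73.
Round up.

n = 13 pairs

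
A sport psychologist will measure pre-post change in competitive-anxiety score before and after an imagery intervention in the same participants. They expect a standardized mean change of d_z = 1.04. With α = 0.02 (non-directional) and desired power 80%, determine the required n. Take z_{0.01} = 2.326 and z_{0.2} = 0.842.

For a paired (one-sample on differences) test: n = ((z_{α/2} + z_β) / d)².
z_{α/2} + z_β = 2.326 + 0.842 = 3.168.
n = (3.168 / 1.04)² = 3.046² = 9.28.
Round up.

n = 10 pairs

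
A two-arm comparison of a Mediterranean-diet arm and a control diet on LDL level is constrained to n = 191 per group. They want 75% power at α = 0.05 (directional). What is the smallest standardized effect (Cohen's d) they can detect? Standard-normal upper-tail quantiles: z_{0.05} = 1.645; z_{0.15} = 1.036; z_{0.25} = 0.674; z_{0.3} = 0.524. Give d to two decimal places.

For two independent groups of n = 191 each: d_min = (z_{α} + z_β)·√(2/n).
z-sum = 1.645 + 0.674 = 2.319.
d_min = 2.319 × √(2/191) = 2.319 × 0.1023 = 0.237.

d_min ≈ 0.24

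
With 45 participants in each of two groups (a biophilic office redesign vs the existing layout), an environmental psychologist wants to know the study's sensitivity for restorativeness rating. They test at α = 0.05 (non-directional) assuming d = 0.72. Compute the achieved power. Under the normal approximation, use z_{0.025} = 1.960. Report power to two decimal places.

For two equal groups, power = Φ(d·√(n/2) − z_{α/2}).
d·√(n/2) = 0.72 × √(45/2) = 0.72 × 4.743 = 3.415.
z_β = 3.415 − 1.960 = 1.455.
Power = Φ(1.455) = 0.927.

power ≈ 0.93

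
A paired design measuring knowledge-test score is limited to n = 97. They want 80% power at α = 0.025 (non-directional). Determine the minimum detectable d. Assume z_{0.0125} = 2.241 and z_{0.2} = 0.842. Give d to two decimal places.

For a single sample (or paired design) of n = 97: d_min = (z_{α/2} + z_β)/√n.
z-sum = 2.241 + 0.842 = 3.083.
d_min = 3.083 / √97 = 3.083 / 9.849 = 0.313.

d_min ≈ 0.31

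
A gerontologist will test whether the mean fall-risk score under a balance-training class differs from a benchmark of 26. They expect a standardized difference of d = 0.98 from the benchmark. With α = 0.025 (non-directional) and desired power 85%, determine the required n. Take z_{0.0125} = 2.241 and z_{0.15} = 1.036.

For a one-sample test: n = ((z_{α/2} + z_β) / d)².
z_{α/2} + z_β = 2.241 + 1.036 = 3.277.
n = (3.277 / 0.98)² = 3.344² = 11.18.
Round up.

n = 12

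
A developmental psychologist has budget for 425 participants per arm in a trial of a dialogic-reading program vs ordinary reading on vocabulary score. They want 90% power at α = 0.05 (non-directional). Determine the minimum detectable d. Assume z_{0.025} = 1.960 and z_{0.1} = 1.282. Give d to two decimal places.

d_min ≈ 0.22

For two independent groups of n = 425 each: d_min = (z_{α/2} + z_β)·√(2/n).
z-sum = 1.960 + 1.282 = 3.242.
d_min = 3.242 × √(2/425) = 3.242 × 0.0686 = 0.222.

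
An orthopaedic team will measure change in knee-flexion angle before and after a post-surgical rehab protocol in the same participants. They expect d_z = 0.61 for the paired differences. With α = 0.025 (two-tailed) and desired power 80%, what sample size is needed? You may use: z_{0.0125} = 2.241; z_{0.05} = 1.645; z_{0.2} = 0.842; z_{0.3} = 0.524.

For a paired (one-sample on differences) test: n = ((z_{α/2} + z_β) / d)².
z_{α/2} + z_β = 2.241 + 0.842 = 3.083.
n = (3.083 / 0.61)² = 5.054² = 25.54.
Round up.

n = 26 pairs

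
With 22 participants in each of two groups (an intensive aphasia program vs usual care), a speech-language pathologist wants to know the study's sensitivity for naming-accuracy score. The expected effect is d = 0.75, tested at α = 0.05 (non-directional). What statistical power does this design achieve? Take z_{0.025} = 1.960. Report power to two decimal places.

power ≈ 0.70

For two equal groups, power = Φ(d·√(n/2) − z_{α/2}).
d·√(n/2) = 0.75 × √(22/2) = 0.75 × 3.317 = 2.487.
z_β = 2.487 − 1.960 = 0.527.
Power = Φ(0.527) = 0.701.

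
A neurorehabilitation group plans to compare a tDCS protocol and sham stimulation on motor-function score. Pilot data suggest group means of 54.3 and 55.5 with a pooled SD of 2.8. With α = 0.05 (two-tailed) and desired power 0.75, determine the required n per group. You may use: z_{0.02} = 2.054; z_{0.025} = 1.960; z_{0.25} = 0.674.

n = 76 per group

Cohen's d = |M₁ − M₂| / SD_pooled = |54.3 − 55.5| / 2.8 = 1.2 / 2.8 = 0.429.
For two independent groups with equal n: n = 2·((z_{α/2} + z_β) / d)².
z_{α/2} + z_β = 1.960 + 0.674 = 2.634.
n = 2 × (2.634 / 0.429)² = 2 × 6.140² = 2 × 37.70 = 75.4.
Round up to the next whole participant.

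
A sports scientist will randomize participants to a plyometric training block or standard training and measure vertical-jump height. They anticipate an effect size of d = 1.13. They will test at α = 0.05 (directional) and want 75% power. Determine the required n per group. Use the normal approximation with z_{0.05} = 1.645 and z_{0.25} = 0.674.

For two independent groups with equal n: n = 2·((z_{α} + z_β) / d)².
z_{α} + z_β = 1.645 + 0.674 = 2.319.
n = 2 × (2.319 / 1.13)² = 2 × 2.052² = 2 × 4.21 = 8.4.
Round up to the next whole participant.

n = 9 per group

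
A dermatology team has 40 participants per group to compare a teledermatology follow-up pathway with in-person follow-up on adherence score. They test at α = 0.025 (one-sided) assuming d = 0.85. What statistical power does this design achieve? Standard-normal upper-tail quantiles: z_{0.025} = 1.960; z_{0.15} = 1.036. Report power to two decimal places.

For two equal groups, power = Φ(d·√(n/2) − z_{α}).
d·√(n/2) = 0.85 × √(40/2) = 0.85 × 4.472 = 3.801.
z_β = 3.801 − 1.960 = 1.841.
Power = Φ(1.841) = 0.967.

power ≈ 0.97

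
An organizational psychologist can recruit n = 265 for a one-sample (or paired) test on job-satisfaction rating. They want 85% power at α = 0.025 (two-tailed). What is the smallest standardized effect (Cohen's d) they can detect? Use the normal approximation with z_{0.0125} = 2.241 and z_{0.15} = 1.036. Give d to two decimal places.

d_min ≈ 0.20

For a single sample (or paired design) of n = 265: d_min = (z_{α/2} + z_β)/√n.
z-sum = 2.241 + 1.036 = 3.277.
d_min = 3.277 / √265 = 3.277 / 16.279 = 0.201.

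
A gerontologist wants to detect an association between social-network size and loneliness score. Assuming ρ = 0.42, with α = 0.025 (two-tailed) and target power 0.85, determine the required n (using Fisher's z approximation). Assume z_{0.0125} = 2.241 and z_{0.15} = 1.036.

Fisher's z: C = ½·ln((1+r)/(1−r)) = ½·ln(2.4483) = 0.4477.
n = ((z_{α/2} + z_β)/C)² + 3.
(2.241 + 1.036) / 0.4477 = 3.277 / 0.4477 = 7.320.
n = 7.320² + 3 = 53.58 + 3 = 56.6.
Round up.

n = 57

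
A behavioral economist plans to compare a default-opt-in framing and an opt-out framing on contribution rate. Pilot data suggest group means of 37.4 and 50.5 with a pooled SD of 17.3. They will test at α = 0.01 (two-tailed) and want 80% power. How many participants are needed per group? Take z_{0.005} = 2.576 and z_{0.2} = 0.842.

Cohen's d = |M₁ − M₂| / SD_pooled = |37.4 − 50.5| / 17.3 = 13.1 / 17.3 = 0.757.
For two independent groups with equal n: n = 2·((z_{α/2} + z_β) / d)².
z_{α/2} + z_β = 2.576 + 0.842 = 3.418.
n = 2 × (3.418 / 0.757)² = 2 × 4.515² = 2 × 20.39 = 40.8.
Round up to the next whole participant.

n = 41 per group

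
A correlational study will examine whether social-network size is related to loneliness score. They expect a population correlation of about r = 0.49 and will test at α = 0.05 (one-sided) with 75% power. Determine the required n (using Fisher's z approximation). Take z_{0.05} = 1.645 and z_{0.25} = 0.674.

n = 22

Fisher's z: C = ½·ln((1+r)/(1−r)) = ½·ln(2.9216) = 0.5361.
n = ((z_{α} + z_β)/C)² + 3.
(1.645 + 0.674) / 0.5361 = 2.319 / 0.5361 = 4.326.
n = 4.326² + 3 = 18.71 + 3 = 21.7.
Round up.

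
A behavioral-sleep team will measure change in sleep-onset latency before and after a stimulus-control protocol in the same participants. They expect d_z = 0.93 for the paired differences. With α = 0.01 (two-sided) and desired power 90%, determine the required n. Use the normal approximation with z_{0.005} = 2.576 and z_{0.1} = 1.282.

For a paired (one-sample on differences) test: n = ((z_{α/2} + z_β) / d)².
z_{α/2} + z_β = 2.576 + 1.282 = 3.858.
n = (3.858 / 0.93)² = 4.148² = 17.21.
Round up.

n = 18 pairs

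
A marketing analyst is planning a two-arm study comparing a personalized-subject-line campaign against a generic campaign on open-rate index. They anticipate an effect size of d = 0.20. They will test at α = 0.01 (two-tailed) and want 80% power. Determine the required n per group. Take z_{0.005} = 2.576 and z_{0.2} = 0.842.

For two independent groups with equal n: n = 2·((z_{α/2} + z_β) / d)².
z_{α/2} + z_β = 2.576 + 0.842 = 3.418.
n = 2 × (3.418 / 0.20)² = 2 × 17.090² = 2 × 292.07 = 584.1.
Round up to the next whole participant.

n = 585 per group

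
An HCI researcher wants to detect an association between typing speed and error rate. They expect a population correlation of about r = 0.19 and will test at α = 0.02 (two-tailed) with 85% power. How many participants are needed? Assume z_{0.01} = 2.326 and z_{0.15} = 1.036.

Fisher's z: C = ½·ln((1+r)/(1−r)) = ½·ln(1.4691) = 0.1923.
n = ((z_{α/2} + z_β)/C)² + 3.
(2.326 + 1.036) / 0.1923 = 3.362 / 0.1923 = 17.483.
n = 17.483² + 3 = 305.66 + 3 = 308.7.
Round up.

n = 309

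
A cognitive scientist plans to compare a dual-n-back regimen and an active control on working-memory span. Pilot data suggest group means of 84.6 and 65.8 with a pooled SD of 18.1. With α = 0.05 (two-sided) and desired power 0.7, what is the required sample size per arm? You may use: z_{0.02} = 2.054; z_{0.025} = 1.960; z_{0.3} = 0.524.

Cohen's d = |M₁ − M₂| / SD_pooled = |84.6 − 65.8| / 18.1 = 18.8 / 18.1 = 1.039.
For two independent groups with equal n: n = 2·((z_{α/2} + z_β) / d)².
z_{α/2} + z_β = 1.960 + 0.524 = 2.484.
n = 2 × (2.484 / 1.039)² = 2 × 2.391² = 2 × 5.72 = 11.4.
Round up to the next whole participant.

n = 12 per group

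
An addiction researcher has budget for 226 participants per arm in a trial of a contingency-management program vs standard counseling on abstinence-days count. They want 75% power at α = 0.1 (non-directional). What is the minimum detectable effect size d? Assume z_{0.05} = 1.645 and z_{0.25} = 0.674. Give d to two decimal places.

d_min ≈ 0.22

For two independent groups of n = 226 each: d_min = (z_{α/2} + z_β)·√(2/n).
z-sum = 1.645 + 0.674 = 2.319.
d_min = 2.319 × √(2/226) = 2.319 × 0.0941 = 0.218.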